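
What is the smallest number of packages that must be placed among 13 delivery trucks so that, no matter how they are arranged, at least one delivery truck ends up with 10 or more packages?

118

With 117 packages one could put exactly 9 in each of the 13 delivery trucks, and no delivery truck would reach 10.
One more package must land in a delivery truck that already has 9, giving it 10.
So 13 × 9 + 1 = 118 packages are required.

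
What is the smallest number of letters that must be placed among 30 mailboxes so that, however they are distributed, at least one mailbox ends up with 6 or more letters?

With 150 letters one could put exactly 5 in each of the 30 mailboxes, and no mailbox would reach 6.
One more letter must land in a mailbox that already has 5, giving it 6.
So 30 × 5 + 1 = 151 letters are required.

151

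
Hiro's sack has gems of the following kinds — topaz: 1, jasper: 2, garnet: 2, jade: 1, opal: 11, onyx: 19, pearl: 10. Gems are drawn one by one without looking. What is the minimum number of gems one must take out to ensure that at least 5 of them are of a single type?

19

An adversary could hand out at most 4 gems per type (4 types run out sooner): 1 + 2 + 2 + 1 + 4 + 4 + 4 = 18 gems and still no type has 5.
One more gem lands in a type already at 4, so 19 draws are enough and 18 are not.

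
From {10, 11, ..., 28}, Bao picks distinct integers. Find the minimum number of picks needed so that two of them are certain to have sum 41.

12

A set avoiding the sum 41 can contain at most one of each pair {x, 41−x}, plus the 3 elements whose complement lies outside the range.
The integers 10, …, 20 (11 of them) are such a set: any two sum to at least 10+11 = 21 and at most 19+20 = 39 < 41.
Pigeonhole: any 12th integer completes one of the 8 pairs, so 12 choices force a sum of 41.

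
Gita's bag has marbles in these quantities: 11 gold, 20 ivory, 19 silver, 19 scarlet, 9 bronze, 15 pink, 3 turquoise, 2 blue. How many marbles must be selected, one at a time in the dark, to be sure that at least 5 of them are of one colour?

An adversary could hand out at most 4 marbles per colour (turquoise, blue run out sooner): 4 + 4 + 4 + 4 + 4 + 4 + 3 + 2 = 29 marbles and still no colour has 5.
By pigeonhole, one more marble lands in a colour already at 4, so 30 draws are enough and 29 are not.

30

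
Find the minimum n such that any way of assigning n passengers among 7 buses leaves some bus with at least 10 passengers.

64

With 63 passengers one could put exactly 9 in each of the 7 buses, and no bus would reach 10.
By pigeonhole, one more passenger must land in a bus that already has 9, giving it 10.
So 7 × 9 + 1 = 64 passengers are required.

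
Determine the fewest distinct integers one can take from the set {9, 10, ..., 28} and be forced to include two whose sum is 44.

Two chosen integers sum to 44 exactly when both halves of some pair {x, 44−x} with 16 ≤ x ≤ 44−x ≤ 28 are chosen — 6 such pairs.
The remaining 8 elements (those with no distinct partner in range) can never complete a 44-sum, so the worst case takes all of them and one from each pair: 8 + 6 = 14.
The 15th integer has to be the second member of some pair, so 14 + 1 = 15.

15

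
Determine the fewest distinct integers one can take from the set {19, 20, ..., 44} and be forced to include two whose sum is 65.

A set avoiding the sum 65 can contain at most one of each pair {x, 65−x}, plus the 2 elements whose complement lies outside the range.
The integers 19, …, 32 (14 of them) are such a set: any two sum to at least 19+20 = 39 and at most 31+32 = 63 < 65.
Pigeonhole: any 15th integer completes one of the 12 pairs, so 15 choices force a sum of 65.

15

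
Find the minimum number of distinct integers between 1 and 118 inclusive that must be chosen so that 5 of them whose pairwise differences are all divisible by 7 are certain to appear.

29

Integers whose pairwise differences are multiples of 7 are exactly those sharing a remainder mod 7. By the pigeonhole principle, the 7 residue classes mod 7 are the pigeonholes.
With 28 integers one could put 4 in each residue class and have no class reach 5.
The 29th integer pushes some class to 5, so 7·4 + 1 = 29.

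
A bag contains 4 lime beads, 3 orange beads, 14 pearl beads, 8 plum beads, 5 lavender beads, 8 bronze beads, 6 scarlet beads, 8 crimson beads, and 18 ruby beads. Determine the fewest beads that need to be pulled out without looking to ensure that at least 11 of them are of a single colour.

By the pigeonhole principle, put each drawn bead into a box by colour. The largest draw with every box below 11 takes min(count, 10) from each colour; colours with fewer than 10 contribute all they have.
Σ min(cᵢ, 10) = 4 + 3 + 10 + 8 + 5 + 8 + 6 + 8 + 10 = 62.
Draw number 62 + 1 = 63 must push one box to 11.

63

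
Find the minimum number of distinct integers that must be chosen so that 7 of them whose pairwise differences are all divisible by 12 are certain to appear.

73

Integers whose pairwise differences are multiples of 12 are exactly those sharing a remainder mod 12. By pigeonhole, the 12 residue classes mod 12 are the pigeonholes.
With 72 integers one could put 6 in each residue class and have no class reach 7.
The 73rd integer pushes some class to 7, so 12·6 + 1 = 73.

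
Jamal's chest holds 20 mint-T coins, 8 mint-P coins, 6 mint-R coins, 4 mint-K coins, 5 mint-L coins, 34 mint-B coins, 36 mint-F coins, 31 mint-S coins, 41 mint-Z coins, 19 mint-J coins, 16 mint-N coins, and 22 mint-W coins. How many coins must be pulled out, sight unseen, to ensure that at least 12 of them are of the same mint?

Put each drawn coin into a box by mint. The largest draw with every box below 12 takes min(count, 11) from each mint; mints with fewer than 11 contribute all they have.
Σ min(cᵢ, 11) = 11 + 8 + 6 + 4 + 5 + 11 + 11 + 11 + 11 + 11 + 11 + 11 = 111.
Draw number 111 + 1 = 112 must push one box to 12.

112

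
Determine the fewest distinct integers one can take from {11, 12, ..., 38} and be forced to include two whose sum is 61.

21

Group the elements by complementary pair {x, 61−x}: {23,38}, {24,37}, {25,36}, …, giving 8 two-element pairs and 12 integers whose partner 61−x falls outside [11,38].
By the pigeonhole principle, treating each of those 20 groups as a pigeonhole, one can pick one integer per group — 20 integers — with no two summing to 61.
The 21st integer lands in an occupied pair, forcing a sum of 61.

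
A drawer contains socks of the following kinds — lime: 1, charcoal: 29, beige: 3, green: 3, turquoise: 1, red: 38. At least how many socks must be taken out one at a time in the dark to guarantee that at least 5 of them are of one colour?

Pigeonhole: the 6 colours are the holes; the socks drawn are the pigeons.
To avoid 5 of any one colour, the worst case takes at most 4 of each colour, or every sock of a colour that has fewer than 4.
That gives 1 + 4 + 3 + 3 + 1 + 4 = 16 socks with no colour reaching 5.
The next sock forces some colour to 5, so 16 + 1 = 17.

17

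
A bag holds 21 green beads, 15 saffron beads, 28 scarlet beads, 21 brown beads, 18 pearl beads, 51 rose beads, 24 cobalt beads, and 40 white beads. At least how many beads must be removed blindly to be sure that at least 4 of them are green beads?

201

In the worst case for collecting green beads, every non-green bead comes out first.
There are 15 + 28 + 21 + 18 + 51 + 24 + 40 = 197 non-green beads altogether.
After those, each further bead must be green, so 197 + 4 = 201 draws guarantee 4 green beads.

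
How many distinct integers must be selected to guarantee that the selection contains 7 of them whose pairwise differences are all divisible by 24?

Integers whose pairwise differences are multiples of 24 are exactly those sharing a remainder mod 24. By the pigeonhole principle, the 24 residue classes mod 24 are the pigeonholes.
With 144 integers one could put 6 in each residue class and have no class reach 7.
The 145th integer pushes some class to 7, so 24·6 + 1 = 145.

145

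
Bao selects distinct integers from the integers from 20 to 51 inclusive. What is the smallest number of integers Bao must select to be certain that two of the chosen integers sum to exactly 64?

A set avoiding the sum 64 can contain at most one of each pair {x, 64−x}, plus the 8 elements whose complement lies outside the range or equal to its own complement.
The integers 32, …, 51 (20 of them) are such a set: any two sum to at least 32+33 = 65 > 64.
Any 21st integer completes one of the 12 pairs, so 21 choices force a sum of 64.

21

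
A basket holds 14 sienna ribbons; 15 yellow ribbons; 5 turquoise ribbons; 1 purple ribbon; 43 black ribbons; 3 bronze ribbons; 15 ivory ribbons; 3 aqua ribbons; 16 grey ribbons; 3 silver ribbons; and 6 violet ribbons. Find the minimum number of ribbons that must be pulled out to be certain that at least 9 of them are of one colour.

62

Pigeonhole: put each drawn ribbon into a box by colour. The largest draw with every box below 9 takes min(count, 8) from each colour; colours with fewer than 8 contribute all they have.
Σ min(cᵢ, 8) = 8 + 8 + 5 + 1 + 8 + 3 + 8 + 3 + 8 + 3 + 6 = 61.
Draw number 61 + 1 = 62 must push one box to 9.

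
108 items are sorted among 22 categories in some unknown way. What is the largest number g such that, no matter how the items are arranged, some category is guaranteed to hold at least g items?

By pigeonhole, the 22 categories are the holes and the 108 items are the pigeons.
If every category held at most 4 items, the total would be at most 22 × 4 = 88, which is less than 108.
So some category holds at least ⌈108/22⌉ = 5 items.

5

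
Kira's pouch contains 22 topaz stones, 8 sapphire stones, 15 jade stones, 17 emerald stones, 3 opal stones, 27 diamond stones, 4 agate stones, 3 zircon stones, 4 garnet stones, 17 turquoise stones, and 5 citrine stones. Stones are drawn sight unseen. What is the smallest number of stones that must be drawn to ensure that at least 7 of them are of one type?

56

Pigeonhole: the 11 types are the holes; the stones drawn are the pigeons.
To avoid 7 of any one type, the worst case takes at most 6 of each type, or every stone of a type that has fewer than 6.
That gives 6 + 6 + 6 + 6 + 3 + 6 + 4 + 3 + 4 + 6 + 5 = 55 stones with no type reaching 7.
The next stone forces some type to 7, so 55 + 1 = 56.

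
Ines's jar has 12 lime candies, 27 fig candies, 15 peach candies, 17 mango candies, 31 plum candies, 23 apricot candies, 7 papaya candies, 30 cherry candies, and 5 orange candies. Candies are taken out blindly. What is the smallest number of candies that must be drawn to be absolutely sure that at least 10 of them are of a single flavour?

76

By pigeonhole, put each drawn candy into a box by flavour. The largest draw with every box below 10 takes min(count, 9) from each flavour; flavours with fewer than 9 contribute all they have.
Σ min(cᵢ, 9) = 9 + 9 + 9 + 9 + 9 + 9 + 7 + 9 + 5 = 75.
Draw number 75 + 1 = 76 must push one box to 10.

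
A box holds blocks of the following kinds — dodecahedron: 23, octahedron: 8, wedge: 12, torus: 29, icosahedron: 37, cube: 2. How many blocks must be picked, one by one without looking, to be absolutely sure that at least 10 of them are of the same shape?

47

By the pigeonhole principle, the 6 shapes are the holes; the blocks drawn are the pigeons.
To avoid 10 of any one shape, the worst case takes at most 9 of each shape, or every block of a shape that has fewer than 9.
That gives 9 + 8 + 9 + 9 + 9 + 2 = 46 blocks with no shape reaching 10.
The next block forces some shape to 10, so 46 + 1 = 47.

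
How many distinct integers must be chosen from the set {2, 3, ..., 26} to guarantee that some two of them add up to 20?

Group the elements by complementary pair {x, 20−x}: {2,18}, {3,17}, {4,16}, …, giving 8 two-element pairs, the single value 10 (it cannot pair with itself since the integers are distinct), and 8 integers whose partner 20−x falls outside [2,26].
Pigeonhole: treating each of those 17 groups as a pigeonhole, one can pick one integer per group — 17 integers — with no two summing to 20.
The 18th integer lands in an occupied pair, forcing a sum of 20.

18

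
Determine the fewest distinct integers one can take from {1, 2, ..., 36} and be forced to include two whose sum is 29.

Two chosen integers sum to 29 exactly when both halves of some pair {x, 29−x} with 1 ≤ x ≤ 29−x ≤ 28 are chosen — 14 such pairs.
The remaining 8 elements (those with no distinct partner in range) can never complete a 29-sum, so the worst case takes all of them and one from each pair: 8 + 14 = 22.
By pigeonhole, the 23rd integer has to be the second member of some pair, so 22 + 1 = 23.

23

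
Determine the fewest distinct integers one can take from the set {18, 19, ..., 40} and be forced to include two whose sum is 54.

15

Group the elements by complementary pair {x, 54−x}: {18,36}, {19,35}, {20,34}, …, giving 9 two-element pairs; the single value 27 (it cannot pair with itself since the integers are distinct); and 4 integers whose partner 54−x falls outside [18,40].
By the pigeonhole principle, treating each of those 14 groups as a pigeonhole, one can pick one integer per group — 14 integers — with no two summing to 54.
The 15th integer lands in an occupied pair, forcing a sum of 54.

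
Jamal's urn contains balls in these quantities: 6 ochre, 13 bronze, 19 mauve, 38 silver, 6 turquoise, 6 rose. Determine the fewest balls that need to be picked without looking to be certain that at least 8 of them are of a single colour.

The 6 colours are the holes; the balls drawn are the pigeons.
To avoid 8 of any one colour, the worst case takes at most 7 of each colour, or every ball of a colour that has fewer than 7.
That gives 6 + 7 + 7 + 7 + 6 + 6 = 39 balls with no colour reaching 8.
The next ball forces some colour to 8, so 39 + 1 = 40.

40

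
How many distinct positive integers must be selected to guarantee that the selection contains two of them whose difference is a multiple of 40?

Integers whose pairwise differences are multiples of 40 are exactly those sharing a remainder mod 40. The 40 residue classes mod 40 are the pigeonholes.
With 40 integers one could put 1 in each residue class and have no class reach 2.
The 41st integer pushes some class to 2, so 40·1 + 1 = 41.

41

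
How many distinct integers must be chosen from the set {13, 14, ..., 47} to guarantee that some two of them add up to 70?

Group the elements by complementary pair {x, 70−x}: {23,47}, {24,46}, {25,45}, …, giving 12 two-element pairs; the single value 35 (it cannot pair with itself since the integers are distinct); and 10 integers whose partner 70−x falls outside [13,47].
By pigeonhole, treating each of those 23 groups as a pigeonhole, one can pick one integer per group — 23 integers — with no two summing to 70.
The 24th integer lands in an occupied pair, forcing a sum of 70.

24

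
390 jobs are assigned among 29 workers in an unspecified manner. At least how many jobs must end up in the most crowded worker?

14

The 29 workers are the holes and the 390 jobs are the pigeons.
If every worker held at most 13 jobs, the total would be at most 29 × 13 = 377, which is less than 390.
So some worker holds at least ⌈390/29⌉ = 14 jobs.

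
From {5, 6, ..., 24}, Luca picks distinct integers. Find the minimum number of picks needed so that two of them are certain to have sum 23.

14

Two chosen integers sum to 23 exactly when both halves of some pair {x, 23−x} with 5 ≤ x ≤ 23−x ≤ 18 are chosen — 7 such pairs.
The remaining 6 elements (those with no distinct partner in range) can never complete a 23-sum, so the worst case takes all of them and one from each pair: 6 + 7 = 13.
By pigeonhole, the 14th integer has to be the second member of some pair, so 13 + 1 = 14.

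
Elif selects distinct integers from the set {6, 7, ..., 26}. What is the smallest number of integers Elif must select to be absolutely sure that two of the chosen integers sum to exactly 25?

Two chosen integers sum to 25 exactly when both halves of some pair {x, 25−x} with 6 ≤ x ≤ 25−x ≤ 19 are chosen — 7 such pairs.
The remaining 7 elements (those with no distinct partner in range) can never complete a 25-sum, so the worst case takes all of them and one from each pair: 7 + 7 = 14.
By pigeonhole, the 15th integer has to be the second member of some pair, so 14 + 1 = 15.

15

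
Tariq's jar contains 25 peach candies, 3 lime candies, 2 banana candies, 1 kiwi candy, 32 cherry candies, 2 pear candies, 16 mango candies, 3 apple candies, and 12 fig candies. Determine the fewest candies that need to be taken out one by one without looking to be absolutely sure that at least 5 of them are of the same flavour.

Pigeonhole: put each drawn candy into a box by flavour. The largest draw with every box below 5 takes min(count, 4) from each flavour; flavours with fewer than 4 contribute all they have.
Σ min(cᵢ, 4) = 4 + 3 + 2 + 1 + 4 + 2 + 4 + 3 + 4 = 27.
Draw number 27 + 1 = 28 must push one box to 5.

28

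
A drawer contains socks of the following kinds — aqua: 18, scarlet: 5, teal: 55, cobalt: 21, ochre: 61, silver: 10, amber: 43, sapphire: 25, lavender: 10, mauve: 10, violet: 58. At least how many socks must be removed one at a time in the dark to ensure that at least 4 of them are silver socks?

In the worst case for collecting silver socks, every non-silver sock comes out first.
There are 18 + 5 + 55 + 21 + 61 + 43 + 25 + 10 + 10 + 58 = 306 non-silver socks altogether.
After those, each further sock must be silver, so 306 + 4 = 310 draws guarantee 4 silver socks.

310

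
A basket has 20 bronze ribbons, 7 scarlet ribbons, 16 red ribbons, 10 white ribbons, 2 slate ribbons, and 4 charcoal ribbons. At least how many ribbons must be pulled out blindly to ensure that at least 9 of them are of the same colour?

38

An adversary could hand out at most 8 ribbons per colour (scarlet, slate, charcoal run out sooner): 8 + 7 + 8 + 8 + 2 + 4 = 37 ribbons and still no colour has 9.
One more ribbon lands in a colour already at 8, so 38 draws are enough and 37 are not.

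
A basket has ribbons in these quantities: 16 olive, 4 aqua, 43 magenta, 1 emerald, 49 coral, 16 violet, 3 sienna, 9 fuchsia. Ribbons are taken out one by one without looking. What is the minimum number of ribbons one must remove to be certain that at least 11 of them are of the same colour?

58

An adversary could hand out at most 10 ribbons per colour (4 colours run out sooner): 10 + 4 + 10 + 1 + 10 + 10 + 3 + 9 = 57 ribbons and still no colour has 11.
Pigeonhole: one more ribbon lands in a colour already at 10, so 58 draws are enough and 57 are not.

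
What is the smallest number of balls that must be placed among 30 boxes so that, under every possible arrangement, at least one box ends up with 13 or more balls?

361

With 360 balls one could put exactly 12 in each of the 30 boxes, and no box would reach 13.
By the pigeonhole principle, one more ball must land in a box that already has 12, giving it 13.
So 30 × 12 + 1 = 361 balls are required.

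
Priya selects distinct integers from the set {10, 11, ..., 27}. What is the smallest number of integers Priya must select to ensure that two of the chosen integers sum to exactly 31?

13

A set avoiding the sum 31 can contain at most one of each pair {x, 31−x}, plus the 6 elements whose complement lies outside the range.
The integers 16, …, 27 (12 of them) are such a set: any two sum to at least 16+17 = 33 > 31.
Any 13th integer completes one of the 6 pairs, so 13 choices force a sum of 31.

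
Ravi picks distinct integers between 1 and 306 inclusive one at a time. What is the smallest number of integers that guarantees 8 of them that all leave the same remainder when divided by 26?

183

The 26 residue classes mod 26 are the pigeonholes.
With 182 integers one could put 7 in each residue class and have no class reach 8.
The 183rd integer pushes some class to 8, so 26·7 + 1 = 183.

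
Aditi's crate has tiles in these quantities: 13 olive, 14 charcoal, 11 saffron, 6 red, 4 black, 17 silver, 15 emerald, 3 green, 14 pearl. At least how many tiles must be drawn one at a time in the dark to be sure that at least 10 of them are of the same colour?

By the pigeonhole principle, the 9 colours are the holes; the tiles drawn are the pigeons.
To avoid 10 of any one colour, the worst case takes at most 9 of each colour, or every tile of a colour that has fewer than 9.
That gives 9 + 9 + 9 + 6 + 4 + 9 + 9 + 3 + 9 = 67 tiles with no colour reaching 10.
The next tile forces some colour to 10, so 67 + 1 = 68.

68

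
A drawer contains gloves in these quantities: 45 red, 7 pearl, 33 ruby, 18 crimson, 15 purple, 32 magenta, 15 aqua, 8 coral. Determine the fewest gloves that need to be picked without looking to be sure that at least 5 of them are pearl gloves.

In the worst case for collecting pearl gloves, every non-pearl glove comes out first.
There are 45 + 33 + 18 + 15 + 32 + 15 + 8 = 166 non-pearl gloves altogether.
After those, each further glove must be pearl, so 166 + 5 = 171 draws guarantee 5 pearl gloves.

171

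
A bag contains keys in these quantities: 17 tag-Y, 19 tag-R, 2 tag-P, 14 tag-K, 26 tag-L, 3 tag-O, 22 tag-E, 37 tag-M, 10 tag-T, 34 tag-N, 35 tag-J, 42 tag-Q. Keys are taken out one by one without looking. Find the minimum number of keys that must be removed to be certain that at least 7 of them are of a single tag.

66

An adversary could hand out at most 6 keys per tag (tag-P, tag-O run out sooner): 6 + 6 + 2 + 6 + 6 + 3 + 6 + 6 + 6 + 6 + 6 + 6 = 65 keys and still no tag has 7.
One more key lands in a tag already at 6, so 66 draws are enough and 65 are not.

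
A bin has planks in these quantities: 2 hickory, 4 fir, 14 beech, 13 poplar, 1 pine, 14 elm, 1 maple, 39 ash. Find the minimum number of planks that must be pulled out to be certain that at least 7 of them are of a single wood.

The 8 woods are the holes; the planks drawn are the pigeons.
To avoid 7 of any one wood, the worst case takes at most 6 of each wood, or every plank of a wood that has fewer than 6.
That gives 2 + 4 + 6 + 6 + 1 + 6 + 1 + 6 = 32 planks with no wood reaching 7.
The next plank forces some wood to 7, so 32 + 1 = 33.

33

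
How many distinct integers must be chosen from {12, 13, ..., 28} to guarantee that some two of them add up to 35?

12

Group the elements by complementary pair {x, 35−x}: {12,23}, {13,22}, {14,21}, …, giving 6 two-element pairs and 5 integers whose partner 35−x falls outside [12,28].
Treating each of those 11 groups as a pigeonhole, one can pick one integer per group — 11 integers — with no two summing to 35.
The 12th integer lands in an occupied pair, forcing a sum of 35.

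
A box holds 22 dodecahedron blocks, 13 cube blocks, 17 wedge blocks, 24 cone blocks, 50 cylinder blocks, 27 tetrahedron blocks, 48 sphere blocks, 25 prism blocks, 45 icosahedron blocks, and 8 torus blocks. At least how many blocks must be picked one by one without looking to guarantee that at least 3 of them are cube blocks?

In the worst case for collecting cube blocks, every non-cube block comes out first.
There are 22 + 17 + 24 + 50 + 27 + 48 + 25 + 45 + 8 = 266 non-cube blocks altogether.
After those, each further block must be cube, so 266 + 3 = 269 draws guarantee 3 cube blocks.

269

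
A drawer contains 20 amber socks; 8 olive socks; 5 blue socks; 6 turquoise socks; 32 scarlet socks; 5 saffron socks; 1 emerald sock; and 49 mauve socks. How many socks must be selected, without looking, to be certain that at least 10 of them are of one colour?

By the pigeonhole principle, put each drawn sock into a box by colour. The largest draw with every box below 10 takes min(count, 9) from each colour; colours with fewer than 9 contribute all they have.
Σ min(cᵢ, 9) = 9 + 8 + 5 + 6 + 9 + 5 + 1 + 9 = 52.
Draw number 52 + 1 = 53 must push one box to 10.

53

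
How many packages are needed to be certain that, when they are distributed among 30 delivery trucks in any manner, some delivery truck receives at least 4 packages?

With 90 packages one could put exactly 3 in each of the 30 delivery trucks, and no delivery truck would reach 4.
By the pigeonhole principle, one more package must land in a delivery truck that already has 3, giving it 4.
So 30 × 3 + 1 = 91 packages are required.

91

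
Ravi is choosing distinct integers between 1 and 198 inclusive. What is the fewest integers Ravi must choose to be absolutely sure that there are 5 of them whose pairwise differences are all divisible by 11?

Integers whose pairwise differences are multiples of 11 are exactly those sharing a remainder mod 11. The 11 residue classes mod 11 are the pigeonholes.
With 44 integers one could put 4 in each residue class and have no class reach 5.
The 45th integer pushes some class to 5, so 11·4 + 1 = 45.

45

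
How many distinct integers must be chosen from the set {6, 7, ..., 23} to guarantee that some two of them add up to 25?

Two chosen integers sum to 25 exactly when both halves of some pair {x, 25−x} with 6 ≤ x ≤ 25−x ≤ 19 are chosen — 7 such pairs.
The remaining 4 elements (those with no distinct partner in range) can never complete a 25-sum, so the worst case takes all of them and one from each pair: 4 + 7 = 11.
The 12th integer has to be the second member of some pair, so 11 + 1 = 12.

12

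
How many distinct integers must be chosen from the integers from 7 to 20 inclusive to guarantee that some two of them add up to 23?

Two chosen integers sum to 23 exactly when both halves of some pair {x, 23−x} with 7 ≤ x ≤ 23−x ≤ 16 are chosen — 5 such pairs.
The remaining 4 elements (those with no distinct partner in range) can never complete a 23-sum, so the worst case takes all of them and one from each pair: 4 + 5 = 9.
Pigeonhole: the 10th integer has to be the second member of some pair, so 9 + 1 = 10.

10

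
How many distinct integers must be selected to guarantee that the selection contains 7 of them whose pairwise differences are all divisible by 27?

163

Integers whose pairwise differences are multiples of 27 are exactly those sharing a remainder mod 27. By the pigeonhole principle, the 27 residue classes mod 27 are the pigeonholes.
With 162 integers one could put 6 in each residue class and have no class reach 7.
The 163rd integer pushes some class to 7, so 27·6 + 1 = 163.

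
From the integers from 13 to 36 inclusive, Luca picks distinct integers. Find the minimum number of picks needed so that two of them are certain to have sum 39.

Two chosen integers sum to 39 exactly when both halves of some pair {x, 39−x} with 13 ≤ x ≤ 39−x ≤ 26 are chosen — 7 such pairs.
The remaining 10 elements (those with no distinct partner in range) can never complete a 39-sum, so the worst case takes all of them and one from each pair: 10 + 7 = 17.
The 18th integer has to be the second member of some pair, so 17 + 1 = 18.

18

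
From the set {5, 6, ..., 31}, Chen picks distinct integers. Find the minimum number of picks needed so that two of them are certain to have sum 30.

A set avoiding the sum 30 can contain at most one of each pair {x, 30−x}, plus the 7 elements whose complement lies outside the range or equal to its own complement.
The integers 15, …, 31 (17 of them) are such a set: any two sum to at least 15+16 = 31 > 30.
By pigeonhole, any 18th integer completes one of the 10 pairs, so 18 choices force a sum of 30.

18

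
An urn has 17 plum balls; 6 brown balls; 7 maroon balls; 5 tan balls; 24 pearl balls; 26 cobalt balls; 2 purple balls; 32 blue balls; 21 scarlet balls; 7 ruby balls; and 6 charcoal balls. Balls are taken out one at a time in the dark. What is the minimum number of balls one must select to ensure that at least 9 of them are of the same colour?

An adversary could hand out at most 8 balls per colour (6 colours run out sooner): 8 + 6 + 7 + 5 + 8 + 8 + 2 + 8 + 8 + 7 + 6 = 73 balls and still no colour has 9.
Pigeonhole: one more ball lands in a colour already at 8, so 74 draws are enough and 73 are not.

74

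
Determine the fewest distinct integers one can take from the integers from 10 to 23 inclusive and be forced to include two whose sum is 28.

11

Group the elements by complementary pair {x, 28−x}: {10,18}, {11,17}, {12,16}, …, giving 4 two-element pairs, the single value 14 (it cannot pair with itself since the integers are distinct), and 5 integers whose partner 28−x falls outside [10,23].
By pigeonhole, treating each of those 10 groups as a pigeonhole, one can pick one integer per group — 10 integers — with no two summing to 28.
The 11th integer lands in an occupied pair, forcing a sum of 28.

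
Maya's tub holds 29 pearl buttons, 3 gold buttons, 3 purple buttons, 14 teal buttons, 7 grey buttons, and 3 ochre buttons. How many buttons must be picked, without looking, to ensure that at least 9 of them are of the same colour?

33

By the pigeonhole principle, put each drawn button into a box by colour. The largest draw with every box below 9 takes min(count, 8) from each colour; colours with fewer than 8 contribute all they have.
Σ min(cᵢ, 8) = 8 + 3 + 3 + 8 + 7 + 3 = 32.
Draw number 32 + 1 = 33 must push one box to 9.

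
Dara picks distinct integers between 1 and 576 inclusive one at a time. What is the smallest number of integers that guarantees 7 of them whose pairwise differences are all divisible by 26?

157

Integers whose pairwise differences are multiples of 26 are exactly those sharing a remainder mod 26. The 26 residue classes mod 26 are the pigeonholes.
With 156 integers one could put 6 in each residue class and have no class reach 7.
The 157th integer pushes some class to 7, so 26·6 + 1 = 157.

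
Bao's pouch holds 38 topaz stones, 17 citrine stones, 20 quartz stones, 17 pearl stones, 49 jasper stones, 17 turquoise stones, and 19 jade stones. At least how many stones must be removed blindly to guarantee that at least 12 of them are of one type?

By pigeonhole, put each drawn stone into a box by type. The largest draw with every box below 12 takes min(count, 11) from each type.
Σ min(cᵢ, 11) = 11 + 11 + 11 + 11 + 11 + 11 + 11 = 77.
Draw number 77 + 1 = 78 must push one box to 12.

78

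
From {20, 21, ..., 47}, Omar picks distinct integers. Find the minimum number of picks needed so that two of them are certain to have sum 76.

A set avoiding the sum 76 can contain at most one of each pair {x, 76−x}, plus the 10 elements whose complement lies outside the range or equal to its own complement.
The integers 20, …, 38 (19 of them) are such a set: any two sum to at least 20+21 = 41 and at most 37+38 = 75 < 76.
Any 20th integer completes one of the 9 pairs, so 20 choices force a sum of 76.

20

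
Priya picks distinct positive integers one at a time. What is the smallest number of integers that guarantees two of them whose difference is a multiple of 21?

Integers whose pairwise differences are multiples of 21 are exactly those sharing a remainder mod 21. By the pigeonhole principle, the 21 residue classes mod 21 are the pigeonholes.
With 21 integers one could put 1 in each residue class and have no class reach 2.
The 22nd integer pushes some class to 2, so 21·1 + 1 = 22.

22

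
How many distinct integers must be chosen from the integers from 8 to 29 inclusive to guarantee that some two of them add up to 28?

Two chosen integers sum to 28 exactly when both halves of some pair {x, 28−x} with 8 ≤ x ≤ 28−x ≤ 20 are chosen — 6 such pairs.
The remaining 10 elements (those with no distinct partner in range) can never complete a 28-sum, so the worst case takes all of them and one from each pair: 10 + 6 = 16.
By pigeonhole, the 17th integer has to be the second member of some pair, so 16 + 1 = 17.

17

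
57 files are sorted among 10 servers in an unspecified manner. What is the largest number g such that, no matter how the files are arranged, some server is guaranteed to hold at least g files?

6

The 10 servers are the holes and the 57 files are the pigeons.
If every server held at most 5 files, the total would be at most 10 × 5 = 50, which is less than 57.
So some server holds at least ⌈57/10⌉ = 6 files.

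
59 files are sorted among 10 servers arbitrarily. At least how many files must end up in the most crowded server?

By the pigeonhole principle, the 10 servers are the holes and the 59 files are the pigeons.
If every server held at most 5 files, the total would be at most 10 × 5 = 50, which is less than 59.
So some server holds at least ⌈59/10⌉ = 6 files.

6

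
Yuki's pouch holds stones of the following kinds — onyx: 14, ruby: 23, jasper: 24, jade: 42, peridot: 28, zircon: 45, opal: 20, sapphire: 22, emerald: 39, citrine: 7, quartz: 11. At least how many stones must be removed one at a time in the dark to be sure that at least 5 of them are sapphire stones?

In the worst case for collecting sapphire stones, every non-sapphire stone comes out first.
There are 14 + 23 + 24 + 42 + 28 + 45 + 20 + 39 + 7 + 11 = 253 non-sapphire stones altogether.
After those, each further stone must be sapphire, so 253 + 5 = 258 draws guarantee 5 sapphire stones.

258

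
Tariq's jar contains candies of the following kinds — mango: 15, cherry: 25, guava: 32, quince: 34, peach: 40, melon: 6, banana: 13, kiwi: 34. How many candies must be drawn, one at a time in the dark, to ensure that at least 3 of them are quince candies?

168

In the worst case for collecting quince candies, every non-quince candy comes out first.
There are 15 + 25 + 32 + 40 + 6 + 13 + 34 = 165 non-quince candies altogether.
After those, each further candy must be quince, so 165 + 3 = 168 draws guarantee 3 quince candies.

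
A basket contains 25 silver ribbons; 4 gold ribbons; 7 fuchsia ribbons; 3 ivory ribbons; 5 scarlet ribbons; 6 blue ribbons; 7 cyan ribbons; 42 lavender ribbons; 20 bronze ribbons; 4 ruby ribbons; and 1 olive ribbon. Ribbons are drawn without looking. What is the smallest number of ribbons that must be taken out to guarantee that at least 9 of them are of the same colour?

62

An adversary could hand out at most 8 ribbons per colour (8 colours run out sooner): 8 + 4 + 7 + 3 + 5 + 6 + 7 + 8 + 8 + 4 + 1 = 61 ribbons and still no colour has 9.
By the pigeonhole principle, one more ribbon lands in a colour already at 8, so 62 draws are enough and 61 are not.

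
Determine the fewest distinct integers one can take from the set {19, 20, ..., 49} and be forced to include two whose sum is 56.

Group the elements by complementary pair {x, 56−x}: {19,37}, {20,36}, {21,35}, …, giving 9 two-element pairs, the single value 28 (it cannot pair with itself since the integers are distinct), and 12 integers whose partner 56−x falls outside [19,49].
Treating each of those 22 groups as a pigeonhole, one can pick one integer per group — 22 integers — with no two summing to 56.
The 23rd integer lands in an occupied pair, forcing a sum of 56.

23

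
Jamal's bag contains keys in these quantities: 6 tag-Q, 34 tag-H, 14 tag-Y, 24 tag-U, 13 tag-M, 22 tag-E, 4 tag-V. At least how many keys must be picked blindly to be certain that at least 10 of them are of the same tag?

An adversary could hand out at most 9 keys per tag (tag-Q, tag-V run out sooner): 6 + 9 + 9 + 9 + 9 + 9 + 4 = 55 keys and still no tag has 10.
By the pigeonhole principle, one more key lands in a tag already at 9, so 56 draws are enough and 55 are not.

56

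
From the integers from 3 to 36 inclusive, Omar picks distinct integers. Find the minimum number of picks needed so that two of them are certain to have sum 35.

Group the elements by complementary pair {x, 35−x}: {3,32}, {4,31}, {5,30}, …, giving 15 two-element pairs and 4 integers whose partner 35−x falls outside [3,36].
Treating each of those 19 groups as a pigeonhole, one can pick one integer per group — 19 integers — with no two summing to 35.
The 20th integer lands in an occupied pair, forcing a sum of 35.

20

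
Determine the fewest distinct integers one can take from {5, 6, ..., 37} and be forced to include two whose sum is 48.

21

Two chosen integers sum to 48 exactly when both halves of some pair {x, 48−x} with 11 ≤ x ≤ 48−x ≤ 37 are chosen — 13 such pairs.
The remaining 7 elements (those with no distinct partner in range) can never complete a 48-sum, so the worst case takes all of them and one from each pair: 7 + 13 = 20.
The 21st integer has to be the second member of some pair, so 20 + 1 = 21.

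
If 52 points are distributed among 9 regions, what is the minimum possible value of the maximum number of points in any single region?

6

By pigeonhole, the 9 regions are the holes and the 52 points are the pigeons.
If every region held at most 5 points, the total would be at most 9 × 5 = 45, which is less than 52.
So some region holds at least ⌈52/9⌉ = 6 points.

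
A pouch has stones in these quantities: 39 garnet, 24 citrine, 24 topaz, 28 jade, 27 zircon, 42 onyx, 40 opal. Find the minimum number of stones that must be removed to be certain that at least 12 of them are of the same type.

An adversary could hand out at most 11 stones per type: 11 + 11 + 11 + 11 + 11 + 11 + 11 = 77 stones and still no type has 12.
One more stone lands in a type already at 11, so 78 draws are enough and 77 are not.

78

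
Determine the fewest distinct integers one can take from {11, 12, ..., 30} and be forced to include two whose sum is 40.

12

Two chosen integers sum to 40 exactly when both halves of some pair {x, 40−x} with 11 ≤ x ≤ 40−x ≤ 29 are chosen — 9 such pairs.
The remaining 2 elements (those with no distinct partner in range) can never complete a 40-sum, so the worst case takes all of them and one from each pair: 2 + 9 = 11.
The 12th integer has to be the second member of some pair, so 11 + 1 = 12.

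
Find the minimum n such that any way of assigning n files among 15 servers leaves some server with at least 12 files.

With 165 files one could put exactly 11 in each of the 15 servers, and no server would reach 12.
By the pigeonhole principle, one more file must land in a server that already has 11, giving it 12.
So 15 × 11 + 1 = 166 files are required.

166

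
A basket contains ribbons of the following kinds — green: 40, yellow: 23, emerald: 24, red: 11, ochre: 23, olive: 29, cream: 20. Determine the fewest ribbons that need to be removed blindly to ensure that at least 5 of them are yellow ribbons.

In the worst case for collecting yellow ribbons, every non-yellow ribbon comes out first.
There are 40 + 24 + 11 + 23 + 29 + 20 = 147 non-yellow ribbons altogether.
After those, each further ribbon must be yellow, so 147 + 5 = 152 draws guarantee 5 yellow ribbons.

152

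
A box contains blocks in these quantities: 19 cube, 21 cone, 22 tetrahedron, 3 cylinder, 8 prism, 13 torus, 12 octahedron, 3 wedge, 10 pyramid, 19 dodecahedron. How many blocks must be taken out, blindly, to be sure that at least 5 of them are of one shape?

39

The 10 shapes are the holes; the blocks drawn are the pigeons.
To avoid 5 of any one shape, the worst case takes at most 4 of each shape, or every block of a shape that has fewer than 4.
That gives 4 + 4 + 4 + 3 + 4 + 4 + 4 + 3 + 4 + 4 = 38 blocks with no shape reaching 5.
The next block forces some shape to 5, so 38 + 1 = 39.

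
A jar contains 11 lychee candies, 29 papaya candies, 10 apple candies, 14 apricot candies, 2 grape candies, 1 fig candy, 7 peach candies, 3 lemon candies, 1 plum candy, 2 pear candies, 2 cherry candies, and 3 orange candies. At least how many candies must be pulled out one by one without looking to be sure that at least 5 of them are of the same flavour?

35

The 12 flavours are the holes; the candies drawn are the pigeons.
To avoid 5 of any one flavour, the worst case takes at most 4 of each flavour, or every candy of a flavour that has fewer than 4.
That gives 4 + 4 + 4 + 4 + 2 + 1 + 4 + 3 + 1 + 2 + 2 + 3 = 34 candies with no flavour reaching 5.
The next candy forces some flavour to 5, so 34 + 1 = 35.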